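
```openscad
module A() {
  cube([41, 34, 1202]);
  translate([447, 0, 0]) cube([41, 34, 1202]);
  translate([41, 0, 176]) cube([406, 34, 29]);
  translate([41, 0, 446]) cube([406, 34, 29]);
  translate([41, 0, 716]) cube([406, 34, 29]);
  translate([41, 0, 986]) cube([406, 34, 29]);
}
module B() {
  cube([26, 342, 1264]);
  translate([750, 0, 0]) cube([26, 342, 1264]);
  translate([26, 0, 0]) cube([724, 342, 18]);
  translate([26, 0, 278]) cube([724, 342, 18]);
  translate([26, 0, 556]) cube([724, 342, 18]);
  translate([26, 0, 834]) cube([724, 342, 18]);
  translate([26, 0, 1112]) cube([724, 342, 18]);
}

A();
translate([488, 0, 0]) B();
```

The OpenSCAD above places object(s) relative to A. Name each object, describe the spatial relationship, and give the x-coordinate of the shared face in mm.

A is a ladder. B is a bookshelf. The bookshelf is against the ladder's +x side, with their −y faces flush. The x-coordinate of the shared face is 488 mm.

The ladder's +x face and the bookshelf's −x face are both at x = 488 mm.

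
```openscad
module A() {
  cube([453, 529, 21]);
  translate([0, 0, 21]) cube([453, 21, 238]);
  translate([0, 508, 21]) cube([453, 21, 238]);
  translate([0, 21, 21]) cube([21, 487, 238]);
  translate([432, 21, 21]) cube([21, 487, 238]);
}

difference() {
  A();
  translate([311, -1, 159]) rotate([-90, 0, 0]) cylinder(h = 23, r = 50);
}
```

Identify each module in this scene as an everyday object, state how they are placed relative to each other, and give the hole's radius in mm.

The subtracted cylinder has r = 50 mm.

A is an open box. The open box has a circular hole through its front wall. The hole's radius is 50 mm.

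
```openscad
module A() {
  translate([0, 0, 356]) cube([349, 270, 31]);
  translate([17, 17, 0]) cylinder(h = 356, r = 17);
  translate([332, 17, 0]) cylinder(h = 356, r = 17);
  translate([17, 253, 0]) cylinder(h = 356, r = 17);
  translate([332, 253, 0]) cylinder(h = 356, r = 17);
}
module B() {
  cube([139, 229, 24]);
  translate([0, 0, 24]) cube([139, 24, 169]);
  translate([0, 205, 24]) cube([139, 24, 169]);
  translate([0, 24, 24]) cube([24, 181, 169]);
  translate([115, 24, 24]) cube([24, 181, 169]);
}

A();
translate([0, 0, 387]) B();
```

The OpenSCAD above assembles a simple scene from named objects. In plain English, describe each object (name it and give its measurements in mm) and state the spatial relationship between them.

A is a four-legged stool. The seat is a 349×270×31 mm slab whose top surface is at z = 387 mm; four round legs, each 34 mm in diameter, run from the floor (z = 0) to the underside of the seat, each leg's axis is inset half a diameter from the nearest pair of seat edges (so the leg's bounding box is flush with the corner).

B is an open-topped rectangular box: outside dimensions 139×229×193 mm, with a uniform wall and base thickness of 24 mm. The base is a full 139×229 slab on the floor; four walls sit on top of the base. The front and back walls (the −y and +y sides) span the full width; the two side walls fit between them.

The open box is on top of the stool.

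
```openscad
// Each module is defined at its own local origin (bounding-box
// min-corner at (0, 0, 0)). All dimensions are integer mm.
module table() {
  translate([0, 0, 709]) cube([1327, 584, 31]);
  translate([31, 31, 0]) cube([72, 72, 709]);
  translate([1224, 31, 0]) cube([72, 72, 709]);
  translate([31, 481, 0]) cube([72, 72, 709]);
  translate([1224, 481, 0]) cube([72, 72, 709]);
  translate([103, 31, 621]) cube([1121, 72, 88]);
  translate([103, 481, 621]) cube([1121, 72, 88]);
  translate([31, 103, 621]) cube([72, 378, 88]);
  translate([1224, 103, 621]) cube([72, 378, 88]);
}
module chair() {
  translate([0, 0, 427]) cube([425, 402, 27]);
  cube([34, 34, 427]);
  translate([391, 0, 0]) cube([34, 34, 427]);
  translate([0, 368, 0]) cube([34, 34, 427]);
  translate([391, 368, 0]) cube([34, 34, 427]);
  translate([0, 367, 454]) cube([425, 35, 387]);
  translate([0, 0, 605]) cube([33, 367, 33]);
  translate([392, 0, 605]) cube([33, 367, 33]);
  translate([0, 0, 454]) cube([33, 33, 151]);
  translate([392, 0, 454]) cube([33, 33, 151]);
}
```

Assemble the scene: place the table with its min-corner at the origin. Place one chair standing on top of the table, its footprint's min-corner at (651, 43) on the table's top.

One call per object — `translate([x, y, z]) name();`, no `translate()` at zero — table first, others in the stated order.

table();
translate([651, 43, 740]) chair();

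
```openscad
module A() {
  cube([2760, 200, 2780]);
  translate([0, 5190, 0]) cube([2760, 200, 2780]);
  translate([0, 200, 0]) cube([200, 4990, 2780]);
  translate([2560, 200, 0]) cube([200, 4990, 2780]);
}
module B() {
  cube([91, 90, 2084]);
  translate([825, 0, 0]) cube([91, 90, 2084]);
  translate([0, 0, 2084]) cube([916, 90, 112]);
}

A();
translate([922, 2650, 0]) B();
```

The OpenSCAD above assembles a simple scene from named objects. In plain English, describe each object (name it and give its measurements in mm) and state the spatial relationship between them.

A is the wall frame of a small rectangular building: four walls, each 2780 mm tall and 200 mm thick, enclosing a footprint 2760 mm (x) by 5390 mm (y) outside-to-outside, with no floor or roof. The front and back walls (the −y and +y sides) span the full width; the two side walls fit between them.

B is a door frame. The clear opening is 734 mm wide and 2084 mm high. Two 91 mm wide jambs, 90 mm deep, stand either side of the opening from the floor to the top of the opening. A 112 mm thick head sits across the top of both jambs, spanning the full outside width of the frame.

The door frame sits inside the house frame, centred.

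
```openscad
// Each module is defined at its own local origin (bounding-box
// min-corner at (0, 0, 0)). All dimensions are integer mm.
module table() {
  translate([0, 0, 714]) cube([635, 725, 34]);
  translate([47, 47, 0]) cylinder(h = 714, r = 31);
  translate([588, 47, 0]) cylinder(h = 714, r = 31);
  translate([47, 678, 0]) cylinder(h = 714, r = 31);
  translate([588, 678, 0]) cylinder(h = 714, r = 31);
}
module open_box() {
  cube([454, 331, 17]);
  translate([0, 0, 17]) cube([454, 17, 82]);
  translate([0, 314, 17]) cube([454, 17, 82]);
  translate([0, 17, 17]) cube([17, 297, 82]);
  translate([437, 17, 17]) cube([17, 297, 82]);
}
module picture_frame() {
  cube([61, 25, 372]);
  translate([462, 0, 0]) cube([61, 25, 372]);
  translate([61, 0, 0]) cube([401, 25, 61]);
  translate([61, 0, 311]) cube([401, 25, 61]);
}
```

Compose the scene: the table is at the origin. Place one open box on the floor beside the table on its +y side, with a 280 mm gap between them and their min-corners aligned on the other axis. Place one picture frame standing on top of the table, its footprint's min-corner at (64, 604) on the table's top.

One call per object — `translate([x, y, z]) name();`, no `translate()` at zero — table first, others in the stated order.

table();
translate([0, 1005, 0]) open_box();
translate([64, 604, 748]) picture_frame();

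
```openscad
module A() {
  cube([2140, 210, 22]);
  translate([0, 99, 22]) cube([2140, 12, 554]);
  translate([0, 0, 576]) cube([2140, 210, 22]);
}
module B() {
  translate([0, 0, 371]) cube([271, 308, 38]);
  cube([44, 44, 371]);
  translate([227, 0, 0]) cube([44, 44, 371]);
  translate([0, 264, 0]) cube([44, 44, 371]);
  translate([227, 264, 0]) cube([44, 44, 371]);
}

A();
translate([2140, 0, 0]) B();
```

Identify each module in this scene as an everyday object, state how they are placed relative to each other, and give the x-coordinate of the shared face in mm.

A is an I-beam. B is a stool. The stool is against the I-beam's +x side, with their −y faces flush. The x-coordinate of the shared face is 2140 mm.

The I-beam's +x face and the stool's −x face are both at x = 2140 mm.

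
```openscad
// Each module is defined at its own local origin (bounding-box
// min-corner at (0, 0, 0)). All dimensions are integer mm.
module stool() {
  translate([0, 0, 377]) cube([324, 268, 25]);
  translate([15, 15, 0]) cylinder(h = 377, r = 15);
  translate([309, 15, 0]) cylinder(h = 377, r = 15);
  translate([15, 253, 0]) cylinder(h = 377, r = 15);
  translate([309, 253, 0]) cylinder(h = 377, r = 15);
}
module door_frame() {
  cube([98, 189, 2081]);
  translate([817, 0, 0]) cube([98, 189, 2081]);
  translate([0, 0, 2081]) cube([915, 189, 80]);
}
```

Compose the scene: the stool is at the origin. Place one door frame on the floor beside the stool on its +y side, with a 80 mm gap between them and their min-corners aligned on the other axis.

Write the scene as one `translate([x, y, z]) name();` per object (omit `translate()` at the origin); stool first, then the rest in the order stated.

stool();
translate([0, 348, 0]) door_frame();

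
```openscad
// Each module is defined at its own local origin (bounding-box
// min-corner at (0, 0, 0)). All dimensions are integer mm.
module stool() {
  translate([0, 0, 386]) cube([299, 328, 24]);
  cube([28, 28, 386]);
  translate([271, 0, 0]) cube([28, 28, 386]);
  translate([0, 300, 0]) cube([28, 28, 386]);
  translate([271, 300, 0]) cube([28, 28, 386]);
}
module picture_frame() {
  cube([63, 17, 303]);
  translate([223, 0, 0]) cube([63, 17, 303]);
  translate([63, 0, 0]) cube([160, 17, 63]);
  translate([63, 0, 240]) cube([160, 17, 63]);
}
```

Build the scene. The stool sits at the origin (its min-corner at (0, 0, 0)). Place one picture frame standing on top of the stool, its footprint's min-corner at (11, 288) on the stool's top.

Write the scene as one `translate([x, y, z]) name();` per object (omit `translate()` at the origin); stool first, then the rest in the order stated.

stool();
translate([11, 288, 410]) picture_frame();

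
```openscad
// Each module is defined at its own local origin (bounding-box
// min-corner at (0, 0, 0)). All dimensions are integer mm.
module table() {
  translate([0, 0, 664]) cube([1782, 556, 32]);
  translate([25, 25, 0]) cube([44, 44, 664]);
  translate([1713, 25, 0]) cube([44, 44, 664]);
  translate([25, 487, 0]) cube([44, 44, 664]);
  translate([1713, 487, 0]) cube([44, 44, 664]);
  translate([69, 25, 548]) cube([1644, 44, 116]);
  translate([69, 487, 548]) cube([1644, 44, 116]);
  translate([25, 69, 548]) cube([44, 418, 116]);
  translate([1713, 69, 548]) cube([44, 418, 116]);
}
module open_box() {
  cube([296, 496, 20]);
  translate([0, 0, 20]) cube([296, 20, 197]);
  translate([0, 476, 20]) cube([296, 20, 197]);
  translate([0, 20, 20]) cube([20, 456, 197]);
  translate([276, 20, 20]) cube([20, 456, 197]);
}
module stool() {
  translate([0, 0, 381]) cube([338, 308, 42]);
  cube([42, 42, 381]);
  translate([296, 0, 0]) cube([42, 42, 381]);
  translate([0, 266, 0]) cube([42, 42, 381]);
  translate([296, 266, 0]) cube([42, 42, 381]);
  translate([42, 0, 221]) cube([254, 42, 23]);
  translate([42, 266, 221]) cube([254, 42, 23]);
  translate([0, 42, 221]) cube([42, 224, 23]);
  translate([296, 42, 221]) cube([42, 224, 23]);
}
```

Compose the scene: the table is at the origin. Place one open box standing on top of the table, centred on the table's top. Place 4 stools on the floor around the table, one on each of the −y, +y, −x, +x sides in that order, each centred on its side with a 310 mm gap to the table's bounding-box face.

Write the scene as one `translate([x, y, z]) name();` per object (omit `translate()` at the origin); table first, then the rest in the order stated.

table();
translate([743, 30, 696]) open_box();
translate([722, -618, 0]) stool();
translate([722, 866, 0]) stool();
translate([-648, 124, 0]) stool();
translate([2092, 124, 0]) stool();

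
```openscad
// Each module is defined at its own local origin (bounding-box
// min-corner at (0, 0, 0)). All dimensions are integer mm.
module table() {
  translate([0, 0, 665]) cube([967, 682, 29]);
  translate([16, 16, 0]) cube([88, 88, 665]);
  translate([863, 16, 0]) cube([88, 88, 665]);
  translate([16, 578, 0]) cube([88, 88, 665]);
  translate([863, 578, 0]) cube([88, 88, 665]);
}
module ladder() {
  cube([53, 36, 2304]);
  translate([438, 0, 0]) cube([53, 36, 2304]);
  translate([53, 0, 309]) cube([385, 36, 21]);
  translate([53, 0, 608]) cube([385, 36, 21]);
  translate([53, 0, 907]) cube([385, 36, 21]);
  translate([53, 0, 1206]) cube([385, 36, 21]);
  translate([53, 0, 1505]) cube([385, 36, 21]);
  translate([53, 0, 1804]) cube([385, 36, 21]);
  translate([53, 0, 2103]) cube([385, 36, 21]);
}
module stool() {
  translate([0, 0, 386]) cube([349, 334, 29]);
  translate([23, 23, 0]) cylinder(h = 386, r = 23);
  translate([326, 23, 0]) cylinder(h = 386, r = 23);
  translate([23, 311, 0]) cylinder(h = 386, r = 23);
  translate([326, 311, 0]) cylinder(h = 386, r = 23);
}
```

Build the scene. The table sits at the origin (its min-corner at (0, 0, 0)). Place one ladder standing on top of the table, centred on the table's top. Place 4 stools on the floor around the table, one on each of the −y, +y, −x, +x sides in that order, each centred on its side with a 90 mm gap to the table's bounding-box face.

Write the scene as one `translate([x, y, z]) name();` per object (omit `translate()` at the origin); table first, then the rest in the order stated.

table();
translate([238, 323, 694]) ladder();
translate([309, -424, 0]) stool();
translate([309, 772, 0]) stool();
translate([-439, 174, 0]) stool();
translate([1057, 174, 0]) stool();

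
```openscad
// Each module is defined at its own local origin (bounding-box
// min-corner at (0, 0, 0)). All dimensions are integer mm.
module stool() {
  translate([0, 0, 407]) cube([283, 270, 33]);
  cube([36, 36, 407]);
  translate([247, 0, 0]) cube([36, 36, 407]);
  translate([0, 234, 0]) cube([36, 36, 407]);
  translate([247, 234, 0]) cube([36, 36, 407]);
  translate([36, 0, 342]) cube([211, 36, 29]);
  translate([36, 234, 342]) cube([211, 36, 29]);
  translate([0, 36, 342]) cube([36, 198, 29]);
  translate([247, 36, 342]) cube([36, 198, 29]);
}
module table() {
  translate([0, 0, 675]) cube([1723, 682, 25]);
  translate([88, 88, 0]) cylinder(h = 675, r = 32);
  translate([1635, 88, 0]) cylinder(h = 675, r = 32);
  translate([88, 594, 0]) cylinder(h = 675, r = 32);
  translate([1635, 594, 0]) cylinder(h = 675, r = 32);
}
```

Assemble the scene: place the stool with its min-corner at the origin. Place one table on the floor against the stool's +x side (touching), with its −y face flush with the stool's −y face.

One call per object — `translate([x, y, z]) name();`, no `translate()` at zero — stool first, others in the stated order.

stool();
translate([283, 0, 0]) table();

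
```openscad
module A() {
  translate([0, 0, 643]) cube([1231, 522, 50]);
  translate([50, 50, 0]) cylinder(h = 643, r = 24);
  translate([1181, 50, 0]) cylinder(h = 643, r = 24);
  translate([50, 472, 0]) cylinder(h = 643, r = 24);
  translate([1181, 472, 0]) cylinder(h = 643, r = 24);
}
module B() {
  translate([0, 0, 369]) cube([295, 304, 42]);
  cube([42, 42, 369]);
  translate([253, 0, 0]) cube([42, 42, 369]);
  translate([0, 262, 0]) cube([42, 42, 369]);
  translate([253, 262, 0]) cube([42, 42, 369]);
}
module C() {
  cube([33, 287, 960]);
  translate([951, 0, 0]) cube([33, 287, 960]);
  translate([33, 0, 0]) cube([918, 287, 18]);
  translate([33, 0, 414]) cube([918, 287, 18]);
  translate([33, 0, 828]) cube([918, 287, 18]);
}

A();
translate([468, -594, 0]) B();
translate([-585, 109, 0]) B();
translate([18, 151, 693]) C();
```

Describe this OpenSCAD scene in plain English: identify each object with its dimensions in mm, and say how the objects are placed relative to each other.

A is a rectangular dining table. The top is 1231×522×50 mm with its upper surface at z = 693 mm. It stands on four round legs of 48 mm diameter, each leg's bounding box inset 26 mm from the nearest pair of top edges, running from the floor to the underside of the top.

B is a four-legged stool. The seat is a 295×304×42 mm slab whose top surface is at z = 411 mm; four square legs, each 42×42 mm in cross-section, run from the floor (z = 0) to the underside of the seat, each flush with a corner of the seat.

C is a bookshelf 984 mm wide overall, 287 mm deep and 960 mm tall. The two sides are 33 mm thick vertical panels. 3 horizontal shelves of 18 mm thickness span between the inner faces of the sides; the lowest shelf sits on the floor and shelves are stacked with a clear vertical gap of 396 mm between each pair.

Two stools sit around the table at the −y, −x sides. The bookshelf is on top of the table.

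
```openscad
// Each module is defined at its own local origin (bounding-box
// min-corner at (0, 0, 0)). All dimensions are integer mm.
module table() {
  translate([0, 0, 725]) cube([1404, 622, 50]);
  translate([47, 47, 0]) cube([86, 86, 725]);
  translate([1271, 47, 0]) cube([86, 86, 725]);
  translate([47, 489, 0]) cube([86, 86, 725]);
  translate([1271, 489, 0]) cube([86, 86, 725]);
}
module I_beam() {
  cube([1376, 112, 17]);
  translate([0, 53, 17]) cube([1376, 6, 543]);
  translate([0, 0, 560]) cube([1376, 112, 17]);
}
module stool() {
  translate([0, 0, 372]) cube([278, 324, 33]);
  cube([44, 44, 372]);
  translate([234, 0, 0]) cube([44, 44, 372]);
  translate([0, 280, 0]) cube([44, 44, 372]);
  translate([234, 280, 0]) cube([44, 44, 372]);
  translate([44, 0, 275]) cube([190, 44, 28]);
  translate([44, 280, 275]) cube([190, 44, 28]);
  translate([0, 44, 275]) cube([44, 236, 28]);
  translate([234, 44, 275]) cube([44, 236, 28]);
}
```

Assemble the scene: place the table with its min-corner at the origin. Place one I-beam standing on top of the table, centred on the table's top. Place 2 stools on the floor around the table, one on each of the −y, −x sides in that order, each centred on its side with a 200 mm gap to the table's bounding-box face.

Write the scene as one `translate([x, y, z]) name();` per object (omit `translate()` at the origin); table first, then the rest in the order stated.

table();
translate([14, 255, 775]) I_beam();
translate([563, -524, 0]) stool();
translate([-478, 149, 0]) stool();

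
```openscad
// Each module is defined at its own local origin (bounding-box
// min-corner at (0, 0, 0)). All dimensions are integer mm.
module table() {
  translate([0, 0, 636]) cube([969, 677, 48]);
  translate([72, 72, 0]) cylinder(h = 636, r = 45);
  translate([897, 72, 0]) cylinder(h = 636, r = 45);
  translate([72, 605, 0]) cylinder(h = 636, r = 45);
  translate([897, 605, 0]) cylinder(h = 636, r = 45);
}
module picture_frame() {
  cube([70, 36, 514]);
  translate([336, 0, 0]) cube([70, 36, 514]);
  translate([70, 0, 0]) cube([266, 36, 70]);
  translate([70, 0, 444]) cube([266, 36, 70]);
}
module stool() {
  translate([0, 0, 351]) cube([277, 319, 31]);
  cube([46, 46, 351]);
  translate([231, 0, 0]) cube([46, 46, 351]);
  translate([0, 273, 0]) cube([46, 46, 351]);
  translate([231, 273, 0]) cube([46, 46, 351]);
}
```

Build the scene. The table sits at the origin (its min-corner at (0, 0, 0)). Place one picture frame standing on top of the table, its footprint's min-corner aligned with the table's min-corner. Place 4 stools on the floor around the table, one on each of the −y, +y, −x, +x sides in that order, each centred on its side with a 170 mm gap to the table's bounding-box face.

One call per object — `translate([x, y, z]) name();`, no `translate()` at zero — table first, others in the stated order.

table();
translate([0, 0, 684]) picture_frame();
translate([346, -489, 0]) stool();
translate([346, 847, 0]) stool();
translate([-447, 179, 0]) stool();
translate([1139, 179, 0]) stool();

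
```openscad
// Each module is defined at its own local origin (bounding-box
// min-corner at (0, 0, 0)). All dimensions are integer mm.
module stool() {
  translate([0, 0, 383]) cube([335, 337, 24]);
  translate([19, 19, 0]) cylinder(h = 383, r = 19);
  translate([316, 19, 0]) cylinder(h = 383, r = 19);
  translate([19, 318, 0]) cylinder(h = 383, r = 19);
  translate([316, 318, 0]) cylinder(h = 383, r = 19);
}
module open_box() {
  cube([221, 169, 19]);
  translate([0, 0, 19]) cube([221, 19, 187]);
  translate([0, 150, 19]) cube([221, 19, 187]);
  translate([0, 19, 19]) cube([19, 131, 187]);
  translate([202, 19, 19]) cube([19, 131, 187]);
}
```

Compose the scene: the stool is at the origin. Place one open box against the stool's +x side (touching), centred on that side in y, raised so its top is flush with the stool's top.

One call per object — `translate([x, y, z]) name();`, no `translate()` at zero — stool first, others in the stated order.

stool();
translate([335, 84, 201]) open_box();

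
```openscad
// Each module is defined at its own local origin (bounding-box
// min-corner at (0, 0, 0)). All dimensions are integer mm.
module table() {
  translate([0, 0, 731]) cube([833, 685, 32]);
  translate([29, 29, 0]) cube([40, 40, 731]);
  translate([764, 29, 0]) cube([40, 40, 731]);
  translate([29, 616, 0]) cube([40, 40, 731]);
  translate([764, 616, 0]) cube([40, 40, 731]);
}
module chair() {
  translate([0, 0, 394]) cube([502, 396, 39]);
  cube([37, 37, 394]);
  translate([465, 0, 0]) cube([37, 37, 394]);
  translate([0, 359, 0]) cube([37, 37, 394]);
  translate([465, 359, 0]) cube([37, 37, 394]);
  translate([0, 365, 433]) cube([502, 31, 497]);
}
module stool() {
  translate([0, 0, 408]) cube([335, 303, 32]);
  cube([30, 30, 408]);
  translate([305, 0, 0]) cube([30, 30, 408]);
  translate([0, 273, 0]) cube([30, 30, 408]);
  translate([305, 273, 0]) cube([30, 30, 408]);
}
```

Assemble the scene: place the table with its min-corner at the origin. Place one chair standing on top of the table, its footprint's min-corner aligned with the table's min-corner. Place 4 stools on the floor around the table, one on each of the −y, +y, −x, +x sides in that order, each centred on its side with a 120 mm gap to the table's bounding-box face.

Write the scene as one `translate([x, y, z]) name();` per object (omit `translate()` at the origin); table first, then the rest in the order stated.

table();
translate([0, 0, 763]) chair();
translate([249, -423, 0]) stool();
translate([249, 805, 0]) stool();
translate([-455, 191, 0]) stool();
translate([953, 191, 0]) stool();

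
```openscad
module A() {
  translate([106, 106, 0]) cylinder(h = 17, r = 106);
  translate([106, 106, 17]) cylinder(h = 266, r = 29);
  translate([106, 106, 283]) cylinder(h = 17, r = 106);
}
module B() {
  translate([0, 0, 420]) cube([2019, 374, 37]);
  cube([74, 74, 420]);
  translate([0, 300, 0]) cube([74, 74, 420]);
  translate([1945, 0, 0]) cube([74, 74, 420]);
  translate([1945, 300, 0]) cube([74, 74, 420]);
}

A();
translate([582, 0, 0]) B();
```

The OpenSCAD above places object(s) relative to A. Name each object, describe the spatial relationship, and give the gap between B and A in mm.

A is a spool. B is a bench. The bench is on the floor beside the spool on its +x side. The gap between the bench and the spool is 370 mm.

The bench's nearest face is 370 mm from the spool's +x face.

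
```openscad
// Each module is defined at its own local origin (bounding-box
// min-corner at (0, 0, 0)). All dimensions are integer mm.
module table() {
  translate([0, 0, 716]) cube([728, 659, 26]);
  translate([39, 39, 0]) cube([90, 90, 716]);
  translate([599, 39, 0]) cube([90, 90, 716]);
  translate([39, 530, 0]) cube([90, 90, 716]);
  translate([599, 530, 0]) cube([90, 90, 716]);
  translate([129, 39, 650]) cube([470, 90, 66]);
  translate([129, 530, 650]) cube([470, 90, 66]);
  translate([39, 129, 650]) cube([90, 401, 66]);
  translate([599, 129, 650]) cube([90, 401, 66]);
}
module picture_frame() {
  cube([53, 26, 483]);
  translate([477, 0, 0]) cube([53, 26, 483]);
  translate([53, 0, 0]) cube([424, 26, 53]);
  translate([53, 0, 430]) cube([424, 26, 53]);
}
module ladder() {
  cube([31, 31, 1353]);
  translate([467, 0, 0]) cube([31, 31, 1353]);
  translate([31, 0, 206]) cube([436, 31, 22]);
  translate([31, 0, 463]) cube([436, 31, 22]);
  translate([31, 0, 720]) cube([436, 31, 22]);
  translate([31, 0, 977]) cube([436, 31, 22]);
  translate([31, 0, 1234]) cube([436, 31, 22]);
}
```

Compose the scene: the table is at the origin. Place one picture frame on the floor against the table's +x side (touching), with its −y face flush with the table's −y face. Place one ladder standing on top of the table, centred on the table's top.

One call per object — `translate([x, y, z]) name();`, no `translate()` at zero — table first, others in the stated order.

table();
translate([728, 0, 0]) picture_frame();
translate([115, 314, 742]) ladder();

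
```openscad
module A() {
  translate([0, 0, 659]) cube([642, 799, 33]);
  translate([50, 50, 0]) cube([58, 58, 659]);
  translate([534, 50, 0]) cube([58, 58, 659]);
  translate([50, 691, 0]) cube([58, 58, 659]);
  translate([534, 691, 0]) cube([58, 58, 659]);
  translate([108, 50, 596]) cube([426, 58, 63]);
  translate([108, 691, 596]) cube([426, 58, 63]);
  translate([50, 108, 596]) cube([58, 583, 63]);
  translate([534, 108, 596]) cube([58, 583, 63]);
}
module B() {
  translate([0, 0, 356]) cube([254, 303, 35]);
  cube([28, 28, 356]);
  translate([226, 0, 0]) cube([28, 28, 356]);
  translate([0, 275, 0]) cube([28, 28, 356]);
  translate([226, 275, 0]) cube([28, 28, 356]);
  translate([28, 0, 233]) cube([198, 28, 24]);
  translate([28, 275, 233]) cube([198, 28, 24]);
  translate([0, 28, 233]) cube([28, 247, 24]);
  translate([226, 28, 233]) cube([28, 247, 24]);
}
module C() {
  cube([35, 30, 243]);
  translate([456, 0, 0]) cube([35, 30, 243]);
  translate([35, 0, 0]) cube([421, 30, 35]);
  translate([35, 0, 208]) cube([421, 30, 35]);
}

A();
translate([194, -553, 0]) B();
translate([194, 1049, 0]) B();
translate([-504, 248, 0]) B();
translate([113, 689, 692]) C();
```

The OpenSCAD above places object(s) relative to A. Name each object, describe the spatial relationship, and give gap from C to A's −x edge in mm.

The picture frame's min-x is at 113; the table's min-x is 0; gap = 113 mm.

A is a table. B is a stool. C is a picture frame. Three stools sit around the table at the −y, +y, −x sides. The picture frame is on top of the table. The gap from the picture frame to the table's −x edge is 113 mm.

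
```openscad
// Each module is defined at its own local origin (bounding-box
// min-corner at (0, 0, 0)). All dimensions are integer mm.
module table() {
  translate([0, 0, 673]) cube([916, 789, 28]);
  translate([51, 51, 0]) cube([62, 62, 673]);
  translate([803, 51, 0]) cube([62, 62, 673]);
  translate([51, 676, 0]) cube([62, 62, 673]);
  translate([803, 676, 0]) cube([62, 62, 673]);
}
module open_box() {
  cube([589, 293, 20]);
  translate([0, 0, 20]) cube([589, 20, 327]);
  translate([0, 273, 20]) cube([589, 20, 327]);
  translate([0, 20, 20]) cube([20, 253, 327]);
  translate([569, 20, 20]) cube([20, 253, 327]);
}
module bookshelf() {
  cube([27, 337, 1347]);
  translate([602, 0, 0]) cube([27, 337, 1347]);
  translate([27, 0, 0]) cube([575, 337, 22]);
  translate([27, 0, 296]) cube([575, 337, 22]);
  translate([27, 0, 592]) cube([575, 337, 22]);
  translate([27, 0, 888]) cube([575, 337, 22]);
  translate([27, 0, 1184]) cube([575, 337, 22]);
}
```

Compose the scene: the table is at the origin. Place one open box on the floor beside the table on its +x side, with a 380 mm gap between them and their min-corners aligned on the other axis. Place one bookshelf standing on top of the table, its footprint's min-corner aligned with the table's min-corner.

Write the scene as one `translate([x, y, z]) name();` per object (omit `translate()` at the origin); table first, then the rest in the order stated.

table();
translate([1296, 0, 0]) open_box();
translate([0, 0, 701]) bookshelf();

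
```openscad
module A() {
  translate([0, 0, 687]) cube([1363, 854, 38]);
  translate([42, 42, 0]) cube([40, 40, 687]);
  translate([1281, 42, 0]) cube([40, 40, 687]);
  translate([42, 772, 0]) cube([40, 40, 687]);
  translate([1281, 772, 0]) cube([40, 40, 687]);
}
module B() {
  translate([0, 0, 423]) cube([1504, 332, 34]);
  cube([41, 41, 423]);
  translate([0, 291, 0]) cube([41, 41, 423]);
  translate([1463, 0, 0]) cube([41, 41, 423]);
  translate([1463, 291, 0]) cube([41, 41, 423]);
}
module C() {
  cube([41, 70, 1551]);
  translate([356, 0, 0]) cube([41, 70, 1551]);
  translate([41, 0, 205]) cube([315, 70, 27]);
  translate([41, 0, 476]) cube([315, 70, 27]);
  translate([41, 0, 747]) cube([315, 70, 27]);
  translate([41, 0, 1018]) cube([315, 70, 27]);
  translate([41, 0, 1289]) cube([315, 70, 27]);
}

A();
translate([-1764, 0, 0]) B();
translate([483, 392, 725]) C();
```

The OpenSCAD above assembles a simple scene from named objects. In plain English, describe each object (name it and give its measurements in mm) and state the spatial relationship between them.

A is a table with a 1363×854 mm rectangular top, 38 mm thick, top surface at z = 725 mm, supported by four 40×40 mm square legs, each inset 42 mm from the nearest pair of top edges, running from the floor.

B is a long wooden bench with a 1504 mm (x) × 332 mm (y) seat, 34 mm thick, its top surface 457 mm above the floor. Four 41 mm square legs at the seat corners, flush with the edges, run from z = 0 to the seat underside.

C is a wooden ladder with two side rails of 41×70 mm section and 1551 mm height, set 397 mm apart overall. Between them run 5 rectangular rungs (70 mm deep, 27 mm thick), front faces flush with the rails' −y face. The bottom of the first rung is 205 mm above the floor and each subsequent rung is 271 mm higher than the one below.

The bench is on the floor beside the table on its −x side. The ladder is on top of the table, centred.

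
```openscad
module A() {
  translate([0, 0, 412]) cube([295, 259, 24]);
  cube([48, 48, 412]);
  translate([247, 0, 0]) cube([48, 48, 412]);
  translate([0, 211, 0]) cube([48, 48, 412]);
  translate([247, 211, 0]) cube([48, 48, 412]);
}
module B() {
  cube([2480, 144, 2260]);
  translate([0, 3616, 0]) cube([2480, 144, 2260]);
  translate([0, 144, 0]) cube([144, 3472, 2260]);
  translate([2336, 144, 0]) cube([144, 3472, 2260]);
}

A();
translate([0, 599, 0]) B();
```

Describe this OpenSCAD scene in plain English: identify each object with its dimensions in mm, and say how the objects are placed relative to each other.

A is a simple wooden stool: a rectangular seat 295 mm (x) by 259 mm (y), 24 mm thick, top face at z = 436 mm, on four square legs, each 48×48 mm in cross-section. The legs rest on z = 0, each flush with a corner of the seat.

B is a box-shaped house frame (walls only): outside footprint 2480×3760 mm, wall height 2260 mm, wall thickness 144 mm. The two y-facing walls run the full x-width; the two x-facing walls fit between the inner faces of the y-facing walls.

The house frame is on the floor beside the stool on its +y side.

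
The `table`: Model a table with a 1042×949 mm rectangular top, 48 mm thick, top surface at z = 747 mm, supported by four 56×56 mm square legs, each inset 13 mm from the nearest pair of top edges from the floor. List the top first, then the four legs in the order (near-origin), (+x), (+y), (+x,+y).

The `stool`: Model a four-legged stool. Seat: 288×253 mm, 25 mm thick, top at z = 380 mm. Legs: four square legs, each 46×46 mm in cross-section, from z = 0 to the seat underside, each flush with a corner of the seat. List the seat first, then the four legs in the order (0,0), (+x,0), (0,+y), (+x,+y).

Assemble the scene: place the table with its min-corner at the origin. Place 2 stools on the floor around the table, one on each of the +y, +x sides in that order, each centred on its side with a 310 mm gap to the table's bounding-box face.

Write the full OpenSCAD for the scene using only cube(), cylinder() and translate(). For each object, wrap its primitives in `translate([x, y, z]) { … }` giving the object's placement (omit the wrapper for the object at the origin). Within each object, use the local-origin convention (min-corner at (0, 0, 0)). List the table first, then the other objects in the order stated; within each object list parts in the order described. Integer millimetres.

translate([0, 0, 699]) cube([1042, 949, 48]);
translate([13, 13, 0]) cube([56, 56, 699]);
translate([973, 13, 0]) cube([56, 56, 699]);
translate([13, 880, 0]) cube([56, 56, 699]);
translate([973, 880, 0]) cube([56, 56, 699]);
translate([377, 1259, 0]) {
  translate([0, 0, 355]) cube([288, 253, 25]);
  cube([46, 46, 355]);
  translate([242, 0, 0]) cube([46, 46, 355]);
  translate([0, 207, 0]) cube([46, 46, 355]);
  translate([242, 207, 0]) cube([46, 46, 355]);
}
translate([1352, 348, 0]) {
  translate([0, 0, 355]) cube([288, 253, 25]);
  cube([46, 46, 355]);
  translate([242, 0, 0]) cube([46, 46, 355]);
  translate([0, 207, 0]) cube([46, 46, 355]);
  translate([242, 207, 0]) cube([46, 46, 355]);
}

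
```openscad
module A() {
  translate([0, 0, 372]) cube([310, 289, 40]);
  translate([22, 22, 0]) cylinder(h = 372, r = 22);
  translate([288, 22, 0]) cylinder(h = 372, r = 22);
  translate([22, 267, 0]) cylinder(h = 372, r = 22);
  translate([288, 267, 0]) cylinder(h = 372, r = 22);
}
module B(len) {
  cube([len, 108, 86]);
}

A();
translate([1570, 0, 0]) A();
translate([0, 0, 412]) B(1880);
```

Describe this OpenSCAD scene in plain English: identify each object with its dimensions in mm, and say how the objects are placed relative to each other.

A is a four-legged stool. The seat is 310×289 mm, 40 mm thick, top at z = 412 mm. It stands on four round legs, each 44 mm in diameter, from z = 0 to the seat underside, each leg's axis is inset half a diameter from the nearest pair of seat edges (so the leg's bounding box is flush with the corner).

B is a rectangular beam 1880 mm long (x), 108 mm deep (y), 86 mm thick (z).

The beam spans the tops of two stools placed 1260 mm apart, resting at z = 412 mm.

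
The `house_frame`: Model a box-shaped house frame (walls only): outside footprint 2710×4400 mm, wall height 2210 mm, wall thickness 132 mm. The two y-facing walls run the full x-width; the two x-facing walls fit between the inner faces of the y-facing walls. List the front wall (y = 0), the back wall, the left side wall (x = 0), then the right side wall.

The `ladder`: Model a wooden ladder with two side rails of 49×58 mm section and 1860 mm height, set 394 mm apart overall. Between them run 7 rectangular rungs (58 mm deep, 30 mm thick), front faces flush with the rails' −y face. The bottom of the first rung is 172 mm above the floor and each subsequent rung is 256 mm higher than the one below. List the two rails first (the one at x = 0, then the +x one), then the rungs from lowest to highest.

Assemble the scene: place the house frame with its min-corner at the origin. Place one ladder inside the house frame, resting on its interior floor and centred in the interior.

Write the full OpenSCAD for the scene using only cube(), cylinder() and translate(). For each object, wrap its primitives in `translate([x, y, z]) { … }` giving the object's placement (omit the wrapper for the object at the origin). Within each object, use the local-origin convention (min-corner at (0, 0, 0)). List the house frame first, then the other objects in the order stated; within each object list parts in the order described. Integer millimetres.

cube([2710, 132, 2210]);
translate([0, 4268, 0]) cube([2710, 132, 2210]);
translate([0, 132, 0]) cube([132, 4136, 2210]);
translate([2578, 132, 0]) cube([132, 4136, 2210]);
translate([1158, 2171, 0]) {
  cube([49, 58, 1860]);
  translate([345, 0, 0]) cube([49, 58, 1860]);
  translate([49, 0, 172]) cube([296, 58, 30]);
  translate([49, 0, 428]) cube([296, 58, 30]);
  translate([49, 0, 684]) cube([296, 58, 30]);
  translate([49, 0, 940]) cube([296, 58, 30]);
  translate([49, 0, 1196]) cube([296, 58, 30]);
  translate([49, 0, 1452]) cube([296, 58, 30]);
  translate([49, 0, 1708]) cube([296, 58, 30]);
}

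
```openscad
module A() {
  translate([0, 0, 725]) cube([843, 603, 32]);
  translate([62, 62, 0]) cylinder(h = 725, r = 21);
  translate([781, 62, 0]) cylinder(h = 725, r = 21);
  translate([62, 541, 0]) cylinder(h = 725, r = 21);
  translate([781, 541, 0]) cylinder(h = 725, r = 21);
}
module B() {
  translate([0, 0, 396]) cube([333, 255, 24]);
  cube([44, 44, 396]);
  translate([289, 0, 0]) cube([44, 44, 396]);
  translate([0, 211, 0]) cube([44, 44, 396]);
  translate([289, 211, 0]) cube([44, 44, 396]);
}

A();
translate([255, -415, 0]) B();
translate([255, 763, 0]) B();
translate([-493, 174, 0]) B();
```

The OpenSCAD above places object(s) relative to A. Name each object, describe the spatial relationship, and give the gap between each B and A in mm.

A is a table. B is a stool. Three stools sit around the table at the −y, +y, −x sides. The gap between each stool and the table is 160 mm.

Each stool's nearest face is 160 mm from the table's bounding box.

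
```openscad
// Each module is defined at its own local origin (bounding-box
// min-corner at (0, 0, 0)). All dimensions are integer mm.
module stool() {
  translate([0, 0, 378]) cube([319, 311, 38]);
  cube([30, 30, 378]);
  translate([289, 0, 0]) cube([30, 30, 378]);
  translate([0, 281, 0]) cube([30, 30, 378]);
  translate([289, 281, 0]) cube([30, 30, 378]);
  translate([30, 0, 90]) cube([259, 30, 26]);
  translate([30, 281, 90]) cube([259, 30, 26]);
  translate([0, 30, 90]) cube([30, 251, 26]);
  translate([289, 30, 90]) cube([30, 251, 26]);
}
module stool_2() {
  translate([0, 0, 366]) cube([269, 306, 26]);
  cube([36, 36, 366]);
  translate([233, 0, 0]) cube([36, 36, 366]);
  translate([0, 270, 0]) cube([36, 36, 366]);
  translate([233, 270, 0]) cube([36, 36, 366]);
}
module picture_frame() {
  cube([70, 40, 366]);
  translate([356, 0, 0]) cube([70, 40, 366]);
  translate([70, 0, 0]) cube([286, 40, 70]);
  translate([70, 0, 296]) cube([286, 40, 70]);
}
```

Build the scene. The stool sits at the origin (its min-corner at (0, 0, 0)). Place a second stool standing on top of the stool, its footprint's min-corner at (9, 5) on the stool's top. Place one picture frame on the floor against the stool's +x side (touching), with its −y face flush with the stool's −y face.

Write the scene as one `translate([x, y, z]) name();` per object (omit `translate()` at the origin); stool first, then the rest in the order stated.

stool();
translate([9, 5, 416]) stool_2();
translate([319, 0, 0]) picture_frame();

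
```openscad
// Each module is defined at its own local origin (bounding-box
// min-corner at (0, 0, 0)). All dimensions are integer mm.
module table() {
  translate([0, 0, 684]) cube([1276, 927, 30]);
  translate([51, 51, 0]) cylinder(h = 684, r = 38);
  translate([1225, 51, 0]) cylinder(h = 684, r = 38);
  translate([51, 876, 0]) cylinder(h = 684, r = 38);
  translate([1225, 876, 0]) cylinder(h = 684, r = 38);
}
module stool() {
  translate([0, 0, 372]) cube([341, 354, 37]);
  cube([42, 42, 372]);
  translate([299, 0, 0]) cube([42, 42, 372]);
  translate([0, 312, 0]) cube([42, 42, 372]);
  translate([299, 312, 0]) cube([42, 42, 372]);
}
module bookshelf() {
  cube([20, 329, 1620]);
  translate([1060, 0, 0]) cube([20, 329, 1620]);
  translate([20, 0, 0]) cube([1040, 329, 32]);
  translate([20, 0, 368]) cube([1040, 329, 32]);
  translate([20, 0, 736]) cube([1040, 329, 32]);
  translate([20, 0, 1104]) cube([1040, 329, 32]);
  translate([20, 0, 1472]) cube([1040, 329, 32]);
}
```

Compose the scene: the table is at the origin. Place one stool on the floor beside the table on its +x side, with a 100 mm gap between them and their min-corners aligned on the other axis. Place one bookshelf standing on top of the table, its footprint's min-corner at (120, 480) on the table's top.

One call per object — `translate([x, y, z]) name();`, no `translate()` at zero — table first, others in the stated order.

table();
translate([1376, 0, 0]) stool();
translate([120, 480, 714]) bookshelf();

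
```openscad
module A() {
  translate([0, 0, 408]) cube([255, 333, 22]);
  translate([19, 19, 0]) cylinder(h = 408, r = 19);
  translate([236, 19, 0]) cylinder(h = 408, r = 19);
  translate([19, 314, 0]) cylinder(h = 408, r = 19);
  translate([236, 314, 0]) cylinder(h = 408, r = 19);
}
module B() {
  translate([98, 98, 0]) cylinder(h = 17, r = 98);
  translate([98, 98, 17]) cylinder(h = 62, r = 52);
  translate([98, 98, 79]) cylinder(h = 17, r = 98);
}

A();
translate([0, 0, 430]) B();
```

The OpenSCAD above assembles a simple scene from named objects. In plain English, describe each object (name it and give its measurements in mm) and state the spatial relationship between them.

A is a four-legged stool. The seat is a 255×333×22 mm slab whose top surface is at z = 430 mm; four round legs, each 38 mm in diameter, run from the floor (z = 0) to the underside of the seat, each leg's axis is inset half a diameter from the nearest pair of seat edges (so the leg's bounding box is flush with the corner).

B is a spool: two coaxial disc flanges of radius 98 mm and thickness 17 mm, joined by a core cylinder of radius 52 mm and height 62 mm. The lower flange rests on z = 0 and the three cylinders share a vertical axis.

The spool is on top of the stool.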